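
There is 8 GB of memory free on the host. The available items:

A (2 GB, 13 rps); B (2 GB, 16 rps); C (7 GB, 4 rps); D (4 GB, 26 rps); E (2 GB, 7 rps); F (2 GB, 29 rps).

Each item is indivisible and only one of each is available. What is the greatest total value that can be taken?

71 rps

This is a 0/1 knapsack; check combinations near the capacity.
- B+D+F: memory 2+4+2=8, value 16+26+29=71
- A+D+F: memory 2+4+2=8, value 13+26+29=68
- A+B+E+F: memory 2+2+2+2=8, value 13+16+7+29=65
Best: 71 rps.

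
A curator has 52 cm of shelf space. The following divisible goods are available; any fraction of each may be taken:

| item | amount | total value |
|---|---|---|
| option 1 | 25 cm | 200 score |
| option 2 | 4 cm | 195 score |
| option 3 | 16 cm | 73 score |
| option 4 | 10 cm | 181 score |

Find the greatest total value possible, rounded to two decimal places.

635.31

Take in order of value per unit:
- option 2 (195/4 per unit): all 4 → value 195, running total 195.00
- option 4 (181/10 per unit): all 10 → value 181, running total 376.00
- option 1 (200/25 per unit): all 25 → value 200, running total 576.00
- option 3 (73/16 per unit): 13 of 16 → value 13×73/16 = 59.3125, running total 635.31
Total 635.31.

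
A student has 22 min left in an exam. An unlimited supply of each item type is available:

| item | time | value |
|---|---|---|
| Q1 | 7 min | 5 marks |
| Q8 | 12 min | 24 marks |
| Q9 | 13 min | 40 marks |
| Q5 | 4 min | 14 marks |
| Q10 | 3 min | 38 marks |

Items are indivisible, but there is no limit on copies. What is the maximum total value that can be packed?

266 marks

Best value-per-unit is Q10 at 38/3, and filling with it alone uses time 7×3=21. No mix of the others beats 7×38 = 266.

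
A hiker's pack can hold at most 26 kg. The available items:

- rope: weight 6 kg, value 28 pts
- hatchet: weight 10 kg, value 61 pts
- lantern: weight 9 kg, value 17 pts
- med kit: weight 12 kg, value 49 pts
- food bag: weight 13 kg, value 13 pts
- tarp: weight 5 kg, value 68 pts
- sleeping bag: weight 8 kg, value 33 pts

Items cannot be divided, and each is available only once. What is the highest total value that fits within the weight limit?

This is a 0/1 knapsack; check combinations near the capacity.
- hatchet+tarp+sleeping bag: weight 10+5+8=23, value 61+68+33=162
- rope+hatchet+tarp: weight 6+10+5=21, value 28+61+68=157
- med kit+tarp+sleeping bag: weight 12+5+8=25, value 49+68+33=150
- hatchet+lantern+tarp: weight 10+9+5=24, value 61+17+68=146
Best: 162 pts.

162 pts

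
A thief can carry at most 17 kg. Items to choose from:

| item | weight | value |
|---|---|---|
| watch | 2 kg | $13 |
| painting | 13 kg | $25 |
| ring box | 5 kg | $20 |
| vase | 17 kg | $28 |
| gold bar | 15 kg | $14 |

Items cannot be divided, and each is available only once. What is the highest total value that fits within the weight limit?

$38

Check high-value combinations within 17 kg:
- watch+painting: weight 2+13=15, value 13+25=38
- watch+ring box: weight 2+5=7, value 13+20=33
- vase: weight 17, value 28
- watch+gold bar: weight 2+15=17, value 13+14=27
- painting: weight 13, value 25
Best: $38.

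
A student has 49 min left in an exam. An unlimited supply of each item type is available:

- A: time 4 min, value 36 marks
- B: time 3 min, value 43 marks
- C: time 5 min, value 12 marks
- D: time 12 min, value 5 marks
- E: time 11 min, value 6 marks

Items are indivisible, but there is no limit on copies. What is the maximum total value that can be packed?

688 marks

Best value-per-unit is B at 43/3, and filling with it alone uses time 16×3=48. No mix of the others beats 16×43 = 688.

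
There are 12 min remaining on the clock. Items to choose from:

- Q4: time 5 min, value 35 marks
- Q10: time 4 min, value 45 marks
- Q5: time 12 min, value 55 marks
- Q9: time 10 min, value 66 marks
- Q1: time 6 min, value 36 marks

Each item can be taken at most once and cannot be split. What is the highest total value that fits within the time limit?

81 marks

Check high-value combinations within 12 min:
- Q10+Q1: time 4+6=10, value 45+36=81
- Q4+Q10: time 5+4=9, value 35+45=80
- Q4+Q1: time 5+6=11, value 35+36=71
- Q9: time 10, value 66
- Q5: time 12, value 55
Best: 81 marks.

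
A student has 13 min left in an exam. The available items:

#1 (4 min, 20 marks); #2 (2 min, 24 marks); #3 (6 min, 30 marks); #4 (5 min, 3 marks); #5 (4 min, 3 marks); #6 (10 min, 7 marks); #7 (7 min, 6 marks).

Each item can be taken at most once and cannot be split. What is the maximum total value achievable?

74 marks

Check high-value combinations within 13 min:
- #1+#2+#3: time 4+2+6=12, value 20+24+30=74
- #2+#3+#5: time 2+6+4=12, value 24+30+3=57
- #2+#3+#4: time 2+6+5=13, value 24+30+3=57
Best: 74 marks.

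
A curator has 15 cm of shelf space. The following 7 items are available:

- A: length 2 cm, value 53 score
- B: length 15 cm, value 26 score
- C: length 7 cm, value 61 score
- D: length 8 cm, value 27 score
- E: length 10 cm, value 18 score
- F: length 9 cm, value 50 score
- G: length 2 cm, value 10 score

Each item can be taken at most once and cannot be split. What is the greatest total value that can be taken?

Check high-value combinations within 15 cm:
- A+C+G: length 2+7+2=11, value 53+61+10=124
- A+C: length 2+7=9, value 53+61=114
- A+F+G: length 2+9+2=13, value 53+50+10=113
Best: 124 score.

124 score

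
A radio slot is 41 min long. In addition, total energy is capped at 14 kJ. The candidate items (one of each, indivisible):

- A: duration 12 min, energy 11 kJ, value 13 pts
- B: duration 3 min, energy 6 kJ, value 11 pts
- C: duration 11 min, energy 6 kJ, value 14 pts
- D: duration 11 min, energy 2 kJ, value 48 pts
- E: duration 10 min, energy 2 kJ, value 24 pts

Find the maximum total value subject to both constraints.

Feasible sets respecting both limits:
- C+D+E: duration 32, energy 10, value 86
- B+D+E: duration 24, energy 10, value 83
- B+C+D: duration 25, energy 14, value 73
- D+E: duration 21, energy 4, value 72
Best: 86 pts.

86 pts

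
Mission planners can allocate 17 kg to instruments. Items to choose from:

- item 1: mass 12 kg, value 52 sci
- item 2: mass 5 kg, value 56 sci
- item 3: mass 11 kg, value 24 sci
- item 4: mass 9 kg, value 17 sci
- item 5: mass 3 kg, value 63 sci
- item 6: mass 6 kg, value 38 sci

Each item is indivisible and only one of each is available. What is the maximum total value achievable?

This is a 0/1 knapsack; check combinations near the capacity.
- item 2+item 5+item 6: mass 5+3+6=14, value 56+63+38=157
- item 2+item 4+item 5: mass 5+9+3=17, value 56+17+63=136
- item 2+item 5: mass 5+3=8, value 56+63=119
- item 1+item 5: mass 12+3=15, value 52+63=115
Best: 157 sci.

157 sci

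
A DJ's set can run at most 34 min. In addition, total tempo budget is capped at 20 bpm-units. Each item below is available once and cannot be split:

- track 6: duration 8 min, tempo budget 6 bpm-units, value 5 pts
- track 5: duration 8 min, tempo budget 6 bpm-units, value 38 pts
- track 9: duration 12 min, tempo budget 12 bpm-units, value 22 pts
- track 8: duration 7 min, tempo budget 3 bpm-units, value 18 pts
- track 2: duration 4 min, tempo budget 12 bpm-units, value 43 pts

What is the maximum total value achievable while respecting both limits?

Feasible sets respecting both limits:
- track 5+track 2: duration 12, tempo budget 18, value 81
- track 6+track 5+track 8: duration 23, tempo budget 15, value 61
- track 8+track 2: duration 11, tempo budget 15, value 61
- track 5+track 9: duration 20, tempo budget 18, value 60
Best: 81 pts.

81 pts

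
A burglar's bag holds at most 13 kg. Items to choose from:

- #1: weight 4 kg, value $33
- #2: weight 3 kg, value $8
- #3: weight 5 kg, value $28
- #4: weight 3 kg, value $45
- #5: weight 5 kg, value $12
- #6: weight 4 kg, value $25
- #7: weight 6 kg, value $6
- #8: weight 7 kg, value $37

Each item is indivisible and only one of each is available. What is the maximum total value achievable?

$106

This is a 0/1 knapsack; check combinations near the capacity.
- #1+#3+#4: weight 4+5+3=12, value 33+28+45=106
- #1+#4+#6: weight 4+3+4=11, value 33+45+25=103
- #3+#4+#6: weight 5+3+4=12, value 28+45+25=98
- #1+#4+#5: weight 4+3+5=12, value 33+45+12=90
- #2+#4+#8: weight 3+3+7=13, value 8+45+37=90
Best: $106.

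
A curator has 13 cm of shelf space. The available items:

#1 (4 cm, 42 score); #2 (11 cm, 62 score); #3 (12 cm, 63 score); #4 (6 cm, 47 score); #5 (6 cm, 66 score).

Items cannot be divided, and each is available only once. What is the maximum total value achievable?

This is a 0/1 knapsack; check combinations near the capacity.
- #4+#5: length 6+6=12, value 47+66=113
- #1+#5: length 4+6=10, value 42+66=108
- #1+#4: length 4+6=10, value 42+47=89
Best: 113 score.

113 score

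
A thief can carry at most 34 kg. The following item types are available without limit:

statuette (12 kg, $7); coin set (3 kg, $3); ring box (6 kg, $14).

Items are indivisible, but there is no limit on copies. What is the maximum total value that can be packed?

$73

Best value-per-unit is ring box at 14/6; filling with it alone gives 5×14 = 70.
Optimal mix: 1×coin set + 5×ring box → weight 33, value 73.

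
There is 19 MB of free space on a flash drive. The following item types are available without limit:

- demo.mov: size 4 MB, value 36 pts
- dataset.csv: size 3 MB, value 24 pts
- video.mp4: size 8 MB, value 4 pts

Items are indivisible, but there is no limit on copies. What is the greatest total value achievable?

Best value-per-unit is demo.mov at 36/4; filling with it alone gives 4×36 = 144.
Optimal mix: 4×demo.mov + 1×dataset.csv → size 19, value 168.

168 pts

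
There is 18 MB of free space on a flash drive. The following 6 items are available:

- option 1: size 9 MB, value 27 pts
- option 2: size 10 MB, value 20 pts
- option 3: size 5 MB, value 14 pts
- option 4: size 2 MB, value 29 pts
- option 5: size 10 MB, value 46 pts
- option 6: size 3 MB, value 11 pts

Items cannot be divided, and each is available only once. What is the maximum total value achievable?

89 pts

Check high-value combinations within 18 MB:
- option 3+option 4+option 5: size 5+2+10=17, value 14+29+46=89
- option 4+option 5+option 6: size 2+10+3=15, value 29+46+11=86
- option 4+option 5: size 2+10=12, value 29+46=75
- option 3+option 5+option 6: size 5+10+3=18, value 14+46+11=71
Best: 89 pts.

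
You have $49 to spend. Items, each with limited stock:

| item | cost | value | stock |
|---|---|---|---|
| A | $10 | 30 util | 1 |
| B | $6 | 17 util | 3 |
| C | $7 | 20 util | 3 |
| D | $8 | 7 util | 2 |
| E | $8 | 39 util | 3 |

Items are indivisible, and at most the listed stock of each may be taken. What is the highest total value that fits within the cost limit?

188 util

Best selections within cost 49 and stock limits:
- 3×B + 1×C + 3×E: cost 49, value 188
- 1×A + 2×C + 3×E: cost 48, value 187
- 1×A + 1×B + 1×C + 3×E: cost 47, value 184
Best: 188 util.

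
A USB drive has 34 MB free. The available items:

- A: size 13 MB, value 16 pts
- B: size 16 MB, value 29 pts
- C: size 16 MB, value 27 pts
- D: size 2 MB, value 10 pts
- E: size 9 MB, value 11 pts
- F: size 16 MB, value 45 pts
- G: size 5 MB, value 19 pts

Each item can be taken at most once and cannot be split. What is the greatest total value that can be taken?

85 pts

Check high-value combinations within 34 MB:
- D+E+F+G: size 2+9+16+5=32, value 10+11+45+19=85
- B+D+F: size 16+2+16=34, value 29+10+45=84
- C+D+F: size 16+2+16=34, value 27+10+45=82
Best: 85 pts.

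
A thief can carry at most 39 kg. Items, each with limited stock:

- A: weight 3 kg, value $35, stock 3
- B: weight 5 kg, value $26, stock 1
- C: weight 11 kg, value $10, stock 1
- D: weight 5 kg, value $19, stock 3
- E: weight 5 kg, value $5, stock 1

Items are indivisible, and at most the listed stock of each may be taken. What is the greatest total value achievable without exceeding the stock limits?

$193

Best selections within weight 39 and stock limits:
- 3×A + 1×B + 3×D + 1×E: weight 34, value 193
- 3×A + 1×B + 3×D: weight 29, value 188
Best: $193.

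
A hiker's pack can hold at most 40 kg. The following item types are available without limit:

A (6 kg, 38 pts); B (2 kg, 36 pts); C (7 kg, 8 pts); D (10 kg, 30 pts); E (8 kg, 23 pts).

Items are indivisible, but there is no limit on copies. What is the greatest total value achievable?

Best value-per-unit is B at 36/2, and filling with it alone uses weight 20×2=40. No mix of the others beats 20×36 = 720.

720 pts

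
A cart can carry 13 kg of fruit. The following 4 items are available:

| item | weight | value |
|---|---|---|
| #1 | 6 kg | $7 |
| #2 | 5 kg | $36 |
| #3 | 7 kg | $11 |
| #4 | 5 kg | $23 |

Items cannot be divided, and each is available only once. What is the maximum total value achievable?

Check high-value combinations within 13 kg:
- #2+#4: weight 5+5=10, value 36+23=59
- #2+#3: weight 5+7=12, value 36+11=47
- #1+#2: weight 6+5=11, value 7+36=43
Best: $59.

$59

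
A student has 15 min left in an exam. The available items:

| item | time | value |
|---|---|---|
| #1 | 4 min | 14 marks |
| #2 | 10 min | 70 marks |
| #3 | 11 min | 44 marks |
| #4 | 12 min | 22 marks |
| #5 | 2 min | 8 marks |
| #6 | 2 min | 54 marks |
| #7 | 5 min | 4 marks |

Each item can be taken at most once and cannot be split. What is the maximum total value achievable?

132 marks

Check high-value combinations within 15 min:
- #2+#5+#6: time 10+2+2=14, value 70+8+54=132
- #2+#6: time 10+2=12, value 70+54=124
- #3+#5+#6: time 11+2+2=15, value 44+8+54=106
Best: 132 marks.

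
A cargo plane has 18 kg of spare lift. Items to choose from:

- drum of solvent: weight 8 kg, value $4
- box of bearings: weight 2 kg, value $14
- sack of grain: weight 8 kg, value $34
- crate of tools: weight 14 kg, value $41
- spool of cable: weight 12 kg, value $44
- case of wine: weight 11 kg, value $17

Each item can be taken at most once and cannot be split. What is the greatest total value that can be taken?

$58

Check high-value combinations within 18 kg:
- box of bearings+spool of cable: weight 2+12=14, value 14+44=58
- box of bearings+crate of tools: weight 2+14=16, value 14+41=55
- drum of solvent+box of bearings+sack of grain: weight 8+2+8=18, value 4+14+34=52
- box of bearings+sack of grain: weight 2+8=10, value 14+34=48
- spool of cable: weight 12, value 44
Best: $58.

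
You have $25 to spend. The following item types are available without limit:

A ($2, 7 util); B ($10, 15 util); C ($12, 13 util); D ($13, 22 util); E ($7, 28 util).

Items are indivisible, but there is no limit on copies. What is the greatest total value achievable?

Best value-per-unit is E at 28/7; filling with it alone gives 3×28 = 84.
Optimal mix: 2×A + 3×E → cost 25, value 98.

98 util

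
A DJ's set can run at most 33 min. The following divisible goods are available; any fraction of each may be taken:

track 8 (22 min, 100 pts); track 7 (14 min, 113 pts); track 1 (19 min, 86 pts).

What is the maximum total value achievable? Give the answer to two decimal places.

199.36

Take in order of value per unit:
- track 7 (113/14 per unit): all 14 → value 113, running total 113.00
- track 8 (100/22 per unit): 19 of 22 → value 19×100/22 = 86.3636, running total 199.36
Total 199.36.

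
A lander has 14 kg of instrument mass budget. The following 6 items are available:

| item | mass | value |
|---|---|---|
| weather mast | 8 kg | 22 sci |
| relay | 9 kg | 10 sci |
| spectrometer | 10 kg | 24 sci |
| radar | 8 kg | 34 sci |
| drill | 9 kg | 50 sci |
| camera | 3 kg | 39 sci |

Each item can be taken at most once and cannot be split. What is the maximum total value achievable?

89 sci

This is a 0/1 knapsack; check combinations near the capacity.
- drill+camera: mass 9+3=12, value 50+39=89
- radar+camera: mass 8+3=11, value 34+39=73
- spectrometer+camera: mass 10+3=13, value 24+39=63
- weather mast+camera: mass 8+3=11, value 22+39=61
- drill: mass 9, value 50
Best: 89 sci.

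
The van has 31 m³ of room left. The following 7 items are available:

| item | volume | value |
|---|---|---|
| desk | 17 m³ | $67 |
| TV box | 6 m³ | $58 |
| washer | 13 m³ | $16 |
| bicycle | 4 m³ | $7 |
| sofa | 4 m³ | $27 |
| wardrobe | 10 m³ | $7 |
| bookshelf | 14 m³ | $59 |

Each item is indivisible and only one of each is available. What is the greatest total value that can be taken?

Check high-value combinations within 31 m³:
- desk+TV box+bicycle+sofa: volume 17+6+4+4=31, value 67+58+7+27=159
- desk+TV box+sofa: volume 17+6+4=27, value 67+58+27=152
- TV box+bicycle+sofa+bookshelf: volume 6+4+4+14=28, value 58+7+27+59=151
Best: $159.

$159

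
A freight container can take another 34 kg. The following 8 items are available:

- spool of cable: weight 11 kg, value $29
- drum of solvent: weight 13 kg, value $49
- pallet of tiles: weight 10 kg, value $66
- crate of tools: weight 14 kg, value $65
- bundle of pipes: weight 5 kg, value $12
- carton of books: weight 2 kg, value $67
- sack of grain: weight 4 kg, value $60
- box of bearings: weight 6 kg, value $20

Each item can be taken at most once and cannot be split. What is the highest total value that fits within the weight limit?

Check high-value combinations within 34 kg:
- pallet of tiles+crate of tools+carton of books+sack of grain: weight 10+14+2+4=30, value 66+65+67+60=258
- drum of solvent+pallet of tiles+bundle of pipes+carton of books+sack of grain: weight 13+10+5+2+4=34, value 49+66+12+67+60=254
- drum of solvent+pallet of tiles+carton of books+sack of grain: weight 13+10+2+4=29, value 49+66+67+60=242
- spool of cable+pallet of tiles+carton of books+sack of grain+box of bearings: weight 11+10+2+4+6=33, value 29+66+67+60+20=242
Best: $258.

$258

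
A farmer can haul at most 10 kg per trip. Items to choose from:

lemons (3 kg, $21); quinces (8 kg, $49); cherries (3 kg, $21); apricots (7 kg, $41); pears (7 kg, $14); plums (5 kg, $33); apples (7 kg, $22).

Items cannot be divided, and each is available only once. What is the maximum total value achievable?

$62

This is a 0/1 knapsack; check combinations near the capacity.
- lemons+apricots: weight 3+7=10, value 21+41=62
- cherries+apricots: weight 3+7=10, value 21+41=62
- lemons+plums: weight 3+5=8, value 21+33=54
- cherries+plums: weight 3+5=8, value 21+33=54
Best: $62.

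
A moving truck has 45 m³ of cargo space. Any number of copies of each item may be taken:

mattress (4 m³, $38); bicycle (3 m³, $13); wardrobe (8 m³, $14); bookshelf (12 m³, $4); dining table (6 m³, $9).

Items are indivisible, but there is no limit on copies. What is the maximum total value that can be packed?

Best value-per-unit is mattress at 38/4, and filling with it alone uses volume 11×4=44. No mix of the others beats 11×38 = 418.

$418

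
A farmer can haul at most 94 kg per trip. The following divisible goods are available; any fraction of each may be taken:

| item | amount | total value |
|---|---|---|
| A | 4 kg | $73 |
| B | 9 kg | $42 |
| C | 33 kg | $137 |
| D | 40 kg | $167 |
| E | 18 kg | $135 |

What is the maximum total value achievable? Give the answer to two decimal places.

512.48

Take in order of value per unit:
- A (73/4 per unit): all 4 → value 73, running total 73.00
- E (135/18 per unit): all 18 → value 135, running total 208.00
- B (42/9 per unit): all 9 → value 42, running total 250.00
- D (167/40 per unit): all 40 → value 167, running total 417.00
- C (137/33 per unit): 23 of 33 → value 23×137/33 = 95.4848, running total 512.48
Total 512.48.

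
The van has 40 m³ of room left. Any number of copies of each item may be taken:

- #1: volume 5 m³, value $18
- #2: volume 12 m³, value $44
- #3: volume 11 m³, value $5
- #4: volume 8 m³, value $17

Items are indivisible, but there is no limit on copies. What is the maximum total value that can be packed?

Best value-per-unit is #2 at 44/12; filling with it alone gives 3×44 = 132.
Optimal mix: 8×#1 → volume 40, value 144.

$144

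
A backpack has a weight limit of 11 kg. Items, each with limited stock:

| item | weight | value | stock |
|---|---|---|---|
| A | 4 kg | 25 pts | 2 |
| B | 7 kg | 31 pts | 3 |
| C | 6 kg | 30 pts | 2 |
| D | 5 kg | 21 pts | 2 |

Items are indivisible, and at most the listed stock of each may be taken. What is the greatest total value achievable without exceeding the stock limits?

56 pts

Top feasible selections:
- 1×A + 1×B: weight 11, value 56
- 1×A + 1×C: weight 10, value 55
- 1×C + 1×D: weight 11, value 51
Best: 56 pts.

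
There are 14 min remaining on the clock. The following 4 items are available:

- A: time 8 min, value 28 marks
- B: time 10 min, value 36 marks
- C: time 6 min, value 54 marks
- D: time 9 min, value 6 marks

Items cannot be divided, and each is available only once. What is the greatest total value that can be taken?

Check high-value combinations within 14 min:
- A+C: time 8+6=14, value 28+54=82
- C: time 6, value 54
- B: time 10, value 36
- A: time 8, value 28
Best: 82 marks.

82 marks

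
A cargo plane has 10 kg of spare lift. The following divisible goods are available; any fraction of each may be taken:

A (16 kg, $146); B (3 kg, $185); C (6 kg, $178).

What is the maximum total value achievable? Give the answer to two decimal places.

Take in order of value per unit:
- B (185/3 per unit): all 3 → value 185, running total 185.00
- C (178/6 per unit): all 6 → value 178, running total 363.00
- A (146/16 per unit): 1 of 16 → value 1×146/16 = 9.1250, running total 372.13
Total 372.13.

372.13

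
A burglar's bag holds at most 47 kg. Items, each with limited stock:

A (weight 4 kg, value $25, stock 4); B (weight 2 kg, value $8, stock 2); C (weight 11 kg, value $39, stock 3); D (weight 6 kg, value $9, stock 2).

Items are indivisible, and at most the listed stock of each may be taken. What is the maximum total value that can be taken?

$200

Top feasible selections:
- 3×A + 1×B + 3×C: weight 47, value 200
- 4×A + 1×B + 2×C + 1×D: weight 46, value 195
- 4×A + 2×B + 2×C: weight 42, value 194
Best: $200.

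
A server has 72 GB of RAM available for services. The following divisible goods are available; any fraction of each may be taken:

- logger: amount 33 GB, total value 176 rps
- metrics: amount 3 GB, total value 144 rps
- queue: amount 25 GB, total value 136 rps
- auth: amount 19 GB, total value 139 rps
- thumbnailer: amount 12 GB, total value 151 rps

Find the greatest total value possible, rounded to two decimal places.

639.33

Take in order of value per unit:
- metrics (144/3 per unit): all 3 → value 144, running total 144.00
- thumbnailer (151/12 per unit): all 12 → value 151, running total 295.00
- auth (139/19 per unit): all 19 → value 139, running total 434.00
- queue (136/25 per unit): all 25 → value 136, running total 570.00
- logger (176/33 per unit): 13 of 33 → value 13×176/33 = 69.3333, running total 639.33
Total 639.33.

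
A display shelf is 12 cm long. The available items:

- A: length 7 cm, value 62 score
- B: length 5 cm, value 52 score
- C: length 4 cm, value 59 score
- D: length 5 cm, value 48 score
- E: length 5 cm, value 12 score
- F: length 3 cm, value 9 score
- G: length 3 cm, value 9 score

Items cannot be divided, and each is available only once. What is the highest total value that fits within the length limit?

This is a 0/1 knapsack; check combinations near the capacity.
- A+C: length 7+4=11, value 62+59=121
- B+C+F: length 5+4+3=12, value 52+59+9=120
- B+C+G: length 5+4+3=12, value 52+59+9=120
- C+D+F: length 4+5+3=12, value 59+48+9=116
- C+D+G: length 4+5+3=12, value 59+48+9=116
Best: 121 score.

121 score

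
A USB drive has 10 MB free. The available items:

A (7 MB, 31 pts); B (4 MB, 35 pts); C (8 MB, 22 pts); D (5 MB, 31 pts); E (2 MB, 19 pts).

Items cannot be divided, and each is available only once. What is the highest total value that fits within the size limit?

66 pts

This is a 0/1 knapsack; check combinations near the capacity.
- B+D: size 4+5=9, value 35+31=66
- B+E: size 4+2=6, value 35+19=54
- D+E: size 5+2=7, value 31+19=50
- A+E: size 7+2=9, value 31+19=50
Best: 66 pts.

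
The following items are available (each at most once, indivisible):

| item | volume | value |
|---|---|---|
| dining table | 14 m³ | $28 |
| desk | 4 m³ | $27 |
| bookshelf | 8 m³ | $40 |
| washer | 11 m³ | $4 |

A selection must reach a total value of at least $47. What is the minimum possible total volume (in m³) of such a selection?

Subsets with value ≥ 47, sorted by total volume:
- desk+bookshelf: volume 12, value 67
- dining table+desk: volume 18, value 55
Minimum volume: 12 m³.

12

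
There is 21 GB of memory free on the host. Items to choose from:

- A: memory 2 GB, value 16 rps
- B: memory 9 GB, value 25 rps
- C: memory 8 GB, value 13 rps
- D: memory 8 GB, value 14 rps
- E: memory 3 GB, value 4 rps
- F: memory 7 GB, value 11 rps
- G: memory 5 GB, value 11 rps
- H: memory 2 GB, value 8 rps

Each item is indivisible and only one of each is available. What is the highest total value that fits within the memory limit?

This is a 0/1 knapsack; check combinations near the capacity.
- A+B+E+G+H: memory 2+9+3+5+2=21, value 16+25+4+11+8=64
- A+B+D+H: memory 2+9+8+2=21, value 16+25+14+8=63
- A+B+C+H: memory 2+9+8+2=21, value 16+25+13+8=62
Best: 64 rps.

64 rps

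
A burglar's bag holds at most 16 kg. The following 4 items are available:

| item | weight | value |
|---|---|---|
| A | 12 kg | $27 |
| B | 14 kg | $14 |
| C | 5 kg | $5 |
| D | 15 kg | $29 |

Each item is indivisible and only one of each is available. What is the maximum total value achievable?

$29

This is a 0/1 knapsack; check combinations near the capacity.
- D: weight 15, value 29
- A: weight 12, value 27
- B: weight 14, value 14
Best: $29.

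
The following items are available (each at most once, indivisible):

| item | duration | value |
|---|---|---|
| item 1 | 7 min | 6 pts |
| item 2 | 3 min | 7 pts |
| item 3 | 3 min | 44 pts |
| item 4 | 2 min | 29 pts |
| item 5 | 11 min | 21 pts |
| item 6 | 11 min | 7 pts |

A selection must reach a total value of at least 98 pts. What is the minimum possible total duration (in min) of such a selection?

Subsets with value ≥ 98, sorted by total duration:
- item 2+item 3+item 4+item 5: duration 19, value 101
- item 1+item 3+item 4+item 5: duration 23, value 100
- item 1+item 2+item 3+item 4+item 5: duration 26, value 107
Minimum duration: 19 min.

19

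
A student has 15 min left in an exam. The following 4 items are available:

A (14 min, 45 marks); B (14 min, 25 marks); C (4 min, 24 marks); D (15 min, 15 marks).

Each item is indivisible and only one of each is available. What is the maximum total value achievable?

45 marks

Check high-value combinations within 15 min:
- A: time 14, value 45
- B: time 14, value 25
- C: time 4, value 24
- D: time 15, value 15
Best: 45 marks.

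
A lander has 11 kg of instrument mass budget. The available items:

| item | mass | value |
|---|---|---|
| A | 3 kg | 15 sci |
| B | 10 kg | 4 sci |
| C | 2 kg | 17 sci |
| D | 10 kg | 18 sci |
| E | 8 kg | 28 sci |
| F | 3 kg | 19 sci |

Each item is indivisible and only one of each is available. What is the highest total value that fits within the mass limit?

Check high-value combinations within 11 kg:
- A+C+F: mass 3+2+3=8, value 15+17+19=51
- E+F: mass 8+3=11, value 28+19=47
- C+E: mass 2+8=10, value 17+28=45
- A+E: mass 3+8=11, value 15+28=43
Best: 51 sci.

51 sci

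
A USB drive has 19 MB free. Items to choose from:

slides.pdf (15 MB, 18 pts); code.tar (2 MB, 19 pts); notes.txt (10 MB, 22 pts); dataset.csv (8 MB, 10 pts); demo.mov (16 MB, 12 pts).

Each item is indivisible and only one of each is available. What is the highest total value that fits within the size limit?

41 pts

Check high-value combinations within 19 MB:
- code.tar+notes.txt: size 2+10=12, value 19+22=41
- slides.pdf+code.tar: size 15+2=17, value 18+19=37
- notes.txt+dataset.csv: size 10+8=18, value 22+10=32
Best: 41 pts.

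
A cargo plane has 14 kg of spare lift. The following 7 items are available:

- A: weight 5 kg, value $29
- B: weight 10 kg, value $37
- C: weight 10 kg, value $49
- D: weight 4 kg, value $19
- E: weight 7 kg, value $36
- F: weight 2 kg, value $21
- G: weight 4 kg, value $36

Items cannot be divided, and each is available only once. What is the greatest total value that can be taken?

This is a 0/1 knapsack; check combinations near the capacity.
- E+F+G: weight 7+2+4=13, value 36+21+36=93
- A+F+G: weight 5+2+4=11, value 29+21+36=86
- A+E+F: weight 5+7+2=14, value 29+36+21=86
- C+G: weight 10+4=14, value 49+36=85
- A+D+G: weight 5+4+4=13, value 29+19+36=84
Best: $93.

$93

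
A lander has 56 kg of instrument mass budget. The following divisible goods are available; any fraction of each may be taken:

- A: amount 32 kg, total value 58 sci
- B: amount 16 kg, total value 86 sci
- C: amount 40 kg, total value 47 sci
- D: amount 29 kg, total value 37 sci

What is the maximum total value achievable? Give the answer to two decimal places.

154.21

Take in order of value per unit:
- B (86/16 per unit): all 16 → value 86, running total 86.00
- A (58/32 per unit): all 32 → value 58, running total 144.00
- D (37/29 per unit): 8 of 29 → value 8×37/29 = 10.2069, running total 154.21
Total 154.21.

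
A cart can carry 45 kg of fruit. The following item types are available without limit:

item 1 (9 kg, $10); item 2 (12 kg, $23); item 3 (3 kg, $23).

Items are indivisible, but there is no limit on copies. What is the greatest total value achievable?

$345

Best value-per-unit is item 3 at 23/3, and filling with it alone uses weight 15×3=45. No mix of the others beats 15×23 = 345.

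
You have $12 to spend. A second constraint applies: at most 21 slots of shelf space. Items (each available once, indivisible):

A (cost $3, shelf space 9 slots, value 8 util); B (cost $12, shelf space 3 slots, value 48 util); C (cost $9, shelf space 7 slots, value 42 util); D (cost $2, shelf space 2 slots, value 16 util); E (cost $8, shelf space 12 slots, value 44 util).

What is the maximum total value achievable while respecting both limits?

60 util

Feasible sets respecting both limits:
- D+E: cost 10, shelf space 14, value 60
- C+D: cost 11, shelf space 9, value 58
- A+E: cost 11, shelf space 21, value 52
Best: 60 util.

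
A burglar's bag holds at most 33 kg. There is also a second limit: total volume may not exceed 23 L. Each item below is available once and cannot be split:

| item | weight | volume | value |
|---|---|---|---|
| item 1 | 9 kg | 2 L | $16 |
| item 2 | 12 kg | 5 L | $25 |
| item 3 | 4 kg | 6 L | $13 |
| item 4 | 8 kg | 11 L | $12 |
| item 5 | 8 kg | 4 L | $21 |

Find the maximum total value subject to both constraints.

$75

Feasible sets respecting both limits:
- item 1+item 2+item 3+item 5: weight 33, volume 17, value 75
- item 1+item 2+item 5: weight 29, volume 11, value 62
- item 1+item 3+item 4+item 5: weight 29, volume 23, value 62
Best: $75.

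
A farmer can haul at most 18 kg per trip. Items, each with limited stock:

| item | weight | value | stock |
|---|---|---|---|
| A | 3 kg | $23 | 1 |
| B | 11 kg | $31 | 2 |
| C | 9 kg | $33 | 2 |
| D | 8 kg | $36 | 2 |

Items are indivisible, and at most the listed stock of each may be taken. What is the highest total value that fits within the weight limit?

$72

Best selections within weight 18 and stock limits:
- 2×D: weight 16, value 72
- 1×C + 1×D: weight 17, value 69
Best: $72.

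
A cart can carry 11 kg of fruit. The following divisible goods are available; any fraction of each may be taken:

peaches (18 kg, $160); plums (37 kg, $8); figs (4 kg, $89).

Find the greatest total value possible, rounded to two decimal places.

151.22

Take in order of value per unit:
- figs (89/4 per unit): all 4 → value 89, running total 89.00
- peaches (160/18 per unit): 7 of 18 → value 7×160/18 = 62.2222, running total 151.22
Total 151.22.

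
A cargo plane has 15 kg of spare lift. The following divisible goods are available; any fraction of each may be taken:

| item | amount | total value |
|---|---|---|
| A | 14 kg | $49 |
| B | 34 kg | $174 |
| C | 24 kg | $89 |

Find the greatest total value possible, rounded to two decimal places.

76.76

Take in order of value per unit:
- B (174/34 per unit): 15 of 34 → value 15×174/34 = 76.7647, running total 76.76
Total 76.76.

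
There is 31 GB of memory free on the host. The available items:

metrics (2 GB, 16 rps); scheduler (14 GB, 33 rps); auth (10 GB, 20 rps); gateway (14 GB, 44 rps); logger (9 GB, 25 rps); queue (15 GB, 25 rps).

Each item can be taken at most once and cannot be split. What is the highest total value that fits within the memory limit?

Check high-value combinations within 31 GB:
- metrics+scheduler+gateway: memory 2+14+14=30, value 16+33+44=93
- metrics+gateway+logger: memory 2+14+9=25, value 16+44+25=85
- metrics+gateway+queue: memory 2+14+15=31, value 16+44+25=85
- metrics+auth+gateway: memory 2+10+14=26, value 16+20+44=80
Best: 93 rps.

93 rps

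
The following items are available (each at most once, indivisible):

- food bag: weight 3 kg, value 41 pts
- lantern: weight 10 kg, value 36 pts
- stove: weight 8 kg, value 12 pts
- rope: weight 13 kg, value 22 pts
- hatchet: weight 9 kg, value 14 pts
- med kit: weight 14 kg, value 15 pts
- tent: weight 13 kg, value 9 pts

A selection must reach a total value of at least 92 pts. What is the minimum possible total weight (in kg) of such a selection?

Subsets with value ≥ 92, sorted by total weight:
- food bag+lantern+rope: weight 26, value 99
- food bag+lantern+med kit: weight 27, value 92
- food bag+lantern+stove+hatchet: weight 30, value 103
- food bag+lantern+stove+rope: weight 34, value 111
Minimum weight: 26 kg.

26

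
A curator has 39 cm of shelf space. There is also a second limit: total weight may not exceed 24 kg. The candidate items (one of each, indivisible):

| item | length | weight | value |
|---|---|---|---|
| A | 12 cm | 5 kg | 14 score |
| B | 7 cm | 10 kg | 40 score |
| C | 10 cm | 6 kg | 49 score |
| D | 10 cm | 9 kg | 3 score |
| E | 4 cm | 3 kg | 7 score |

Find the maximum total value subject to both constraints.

110 score

Feasible sets respecting both limits:
- A+B+C+E: length 33, weight 24, value 110
- A+B+C: length 29, weight 21, value 103
- B+C+E: length 21, weight 19, value 96
Best: 110 score.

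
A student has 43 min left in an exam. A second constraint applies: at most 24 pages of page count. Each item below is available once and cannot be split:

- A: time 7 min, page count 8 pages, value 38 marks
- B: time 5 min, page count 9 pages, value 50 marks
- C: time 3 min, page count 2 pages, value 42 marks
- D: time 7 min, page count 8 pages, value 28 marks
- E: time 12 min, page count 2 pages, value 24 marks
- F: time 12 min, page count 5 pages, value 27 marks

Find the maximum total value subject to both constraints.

Feasible sets respecting both limits:
- A+B+C+F: time 27, page count 24, value 157
- A+B+C+E: time 27, page count 21, value 154
- B+C+D+F: time 27, page count 24, value 147
Best: 157 marks.

157 marks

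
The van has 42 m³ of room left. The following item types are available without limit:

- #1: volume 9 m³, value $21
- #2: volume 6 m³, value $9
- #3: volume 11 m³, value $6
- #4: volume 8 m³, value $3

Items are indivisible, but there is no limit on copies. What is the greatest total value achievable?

Best value-per-unit is #1 at 21/9; filling with it alone gives 4×21 = 84.
Optimal mix: 4×#1 + 1×#2 → volume 42, value 93.

$93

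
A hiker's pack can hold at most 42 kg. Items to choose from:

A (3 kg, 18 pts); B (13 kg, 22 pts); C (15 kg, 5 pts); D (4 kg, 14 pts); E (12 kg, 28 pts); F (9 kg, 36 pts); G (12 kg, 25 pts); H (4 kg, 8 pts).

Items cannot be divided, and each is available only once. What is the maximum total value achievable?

Check high-value combinations within 42 kg:
- A+D+E+F+G: weight 3+4+12+9+12=40, value 18+14+28+36+25=121
- A+B+D+E+F: weight 3+13+4+12+9=41, value 18+22+14+28+36=118
- A+E+F+G+H: weight 3+12+9+12+4=40, value 18+28+36+25+8=115
Best: 121 pts.

121 pts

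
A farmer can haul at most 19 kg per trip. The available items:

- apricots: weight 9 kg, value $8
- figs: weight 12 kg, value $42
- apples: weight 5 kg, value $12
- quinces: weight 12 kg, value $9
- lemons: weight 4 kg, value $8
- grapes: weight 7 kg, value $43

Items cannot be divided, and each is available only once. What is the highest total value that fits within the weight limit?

Check high-value combinations within 19 kg:
- figs+grapes: weight 12+7=19, value 42+43=85
- apples+lemons+grapes: weight 5+4+7=16, value 12+8+43=63
- apples+grapes: weight 5+7=12, value 12+43=55
- figs+apples: weight 12+5=17, value 42+12=54
Best: $85.

$85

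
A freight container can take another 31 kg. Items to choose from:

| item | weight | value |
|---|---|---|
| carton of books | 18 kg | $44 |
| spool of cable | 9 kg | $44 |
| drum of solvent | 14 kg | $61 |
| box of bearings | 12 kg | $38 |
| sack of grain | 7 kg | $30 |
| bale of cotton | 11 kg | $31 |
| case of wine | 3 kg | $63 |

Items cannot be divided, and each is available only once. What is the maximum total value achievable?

$175

Check high-value combinations within 31 kg:
- spool of cable+box of bearings+sack of grain+case of wine: weight 9+12+7+3=31, value 44+38+30+63=175
- spool of cable+drum of solvent+case of wine: weight 9+14+3=26, value 44+61+63=168
- spool of cable+sack of grain+bale of cotton+case of wine: weight 9+7+11+3=30, value 44+30+31+63=168
Best: $175.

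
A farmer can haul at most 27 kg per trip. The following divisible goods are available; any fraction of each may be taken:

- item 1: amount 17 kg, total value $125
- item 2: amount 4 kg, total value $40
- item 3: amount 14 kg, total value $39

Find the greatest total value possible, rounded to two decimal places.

181.71

Take in order of value per unit:
- item 2 (40/4 per unit): all 4 → value 40, running total 40.00
- item 1 (125/17 per unit): all 17 → value 125, running total 165.00
- item 3 (39/14 per unit): 6 of 14 → value 6×39/14 = 16.7143, running total 181.71
Total 181.71.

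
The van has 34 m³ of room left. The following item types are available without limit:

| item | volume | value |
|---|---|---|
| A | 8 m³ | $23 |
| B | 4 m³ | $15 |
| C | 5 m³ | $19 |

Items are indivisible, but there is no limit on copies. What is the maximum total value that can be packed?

$129

Best value-per-unit is C at 19/5; filling with it alone gives 6×19 = 114.
Optimal mix: 1×B + 6×C → volume 34, value 129.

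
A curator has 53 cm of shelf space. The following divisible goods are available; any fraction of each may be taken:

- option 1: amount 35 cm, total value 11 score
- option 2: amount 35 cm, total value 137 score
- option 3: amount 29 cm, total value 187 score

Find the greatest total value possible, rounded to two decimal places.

280.94

Take in order of value per unit:
- option 3 (187/29 per unit): all 29 → value 187, running total 187.00
- option 2 (137/35 per unit): 24 of 35 → value 24×137/35 = 93.9429, running total 280.94
Total 280.94.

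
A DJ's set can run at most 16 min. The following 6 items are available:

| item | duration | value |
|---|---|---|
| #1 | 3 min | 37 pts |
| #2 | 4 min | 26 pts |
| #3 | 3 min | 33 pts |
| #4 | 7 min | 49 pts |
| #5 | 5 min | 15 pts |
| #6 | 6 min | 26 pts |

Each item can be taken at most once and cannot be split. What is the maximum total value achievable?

Check high-value combinations within 16 min:
- #1+#2+#3+#6: duration 3+4+3+6=16, value 37+26+33+26=122
- #1+#3+#4: duration 3+3+7=13, value 37+33+49=119
- #1+#2+#4: duration 3+4+7=14, value 37+26+49=112
- #1+#4+#6: duration 3+7+6=16, value 37+49+26=112
Best: 122 pts.

122 pts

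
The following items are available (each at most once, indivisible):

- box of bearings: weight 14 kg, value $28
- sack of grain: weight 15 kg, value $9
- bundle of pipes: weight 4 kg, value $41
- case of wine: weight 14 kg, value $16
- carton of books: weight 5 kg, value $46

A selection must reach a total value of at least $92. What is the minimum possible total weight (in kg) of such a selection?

Subsets with value ≥ 92, sorted by total weight:
- box of bearings+bundle of pipes+carton of books: weight 23, value 115
- bundle of pipes+case of wine+carton of books: weight 23, value 103
Minimum weight: 23 kg.

23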